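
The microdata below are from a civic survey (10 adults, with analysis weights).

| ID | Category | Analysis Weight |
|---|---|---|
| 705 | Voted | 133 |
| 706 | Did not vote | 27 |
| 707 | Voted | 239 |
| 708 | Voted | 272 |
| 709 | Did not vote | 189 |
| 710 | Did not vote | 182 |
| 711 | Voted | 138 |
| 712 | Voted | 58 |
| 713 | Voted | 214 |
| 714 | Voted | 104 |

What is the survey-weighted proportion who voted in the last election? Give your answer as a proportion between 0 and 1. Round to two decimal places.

0.74

Sum of weights for 'Voted' = 133 + 239 + 272 + 138 + 58 + 214 + 104 = 1158
Total weight = 133 + 27 + 239 + 272 + 189 + 182 + 138 + 58 + 214 + 104 = 1556
Weighted proportion = 1158 / 1556 = 0.74421594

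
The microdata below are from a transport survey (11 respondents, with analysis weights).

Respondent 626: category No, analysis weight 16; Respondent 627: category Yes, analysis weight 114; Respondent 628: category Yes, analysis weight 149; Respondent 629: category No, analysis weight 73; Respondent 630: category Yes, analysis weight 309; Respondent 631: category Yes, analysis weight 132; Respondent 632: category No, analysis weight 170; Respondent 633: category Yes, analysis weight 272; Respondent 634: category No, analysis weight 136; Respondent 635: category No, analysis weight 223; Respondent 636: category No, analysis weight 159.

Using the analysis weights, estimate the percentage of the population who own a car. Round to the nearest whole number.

56

Sum of weights for 'Yes' = 114 + 149 + 309 + 132 + 272 = 976
Total weight = 1753
Weighted proportion = 976 / 1753 = 0.55675984 → 55.675984%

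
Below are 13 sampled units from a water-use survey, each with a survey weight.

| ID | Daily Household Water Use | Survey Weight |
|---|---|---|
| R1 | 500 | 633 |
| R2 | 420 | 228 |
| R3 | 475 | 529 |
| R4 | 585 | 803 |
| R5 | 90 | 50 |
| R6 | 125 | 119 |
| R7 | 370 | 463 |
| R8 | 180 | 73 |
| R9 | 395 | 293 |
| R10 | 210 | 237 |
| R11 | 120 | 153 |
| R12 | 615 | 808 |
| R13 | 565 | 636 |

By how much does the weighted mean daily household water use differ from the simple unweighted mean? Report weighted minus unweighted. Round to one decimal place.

Unweighted sum = 4650
Unweighted mean = 4650 / 13 = 357.69231
Weighted sum = 2377240
Sum of weights = 5025
Weighted mean = 2377240 / 5025 = 473.08259
Difference (weighted minus unweighted) = 115.39028

115.4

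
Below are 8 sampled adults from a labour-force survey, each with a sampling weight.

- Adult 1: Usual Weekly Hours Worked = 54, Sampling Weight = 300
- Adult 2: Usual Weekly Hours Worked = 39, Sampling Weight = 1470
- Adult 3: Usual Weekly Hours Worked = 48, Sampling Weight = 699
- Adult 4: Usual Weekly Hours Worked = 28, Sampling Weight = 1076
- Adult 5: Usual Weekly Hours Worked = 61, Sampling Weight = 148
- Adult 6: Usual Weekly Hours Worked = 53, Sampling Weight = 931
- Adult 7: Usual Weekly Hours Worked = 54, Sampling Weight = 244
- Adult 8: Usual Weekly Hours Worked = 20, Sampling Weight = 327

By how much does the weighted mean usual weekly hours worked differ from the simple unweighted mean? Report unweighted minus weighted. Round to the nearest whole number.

Unweighted sum = 54 + 39 + 48 + 28 + 61 + 53 + 54 + 20 = 357
Unweighted mean = 357 / 8 = 44.625
Weighted sum = 54×300 + 39×1470 + 48×699 + 28×1076 + 61×148 + 53×931 + 54×244 + 20×327
  = 16200 + 57330 + 33552 + 30128 + 9028 + 49343 + 13176 + 6540 = 215297
Sum of weights = 300 + 1470 + 699 + 1076 + 148 + 931 + 244 + 327 = 5195
Weighted mean = 215297 / 5195 = 41.443118
Difference (unweighted minus weighted) = 3.1818816

3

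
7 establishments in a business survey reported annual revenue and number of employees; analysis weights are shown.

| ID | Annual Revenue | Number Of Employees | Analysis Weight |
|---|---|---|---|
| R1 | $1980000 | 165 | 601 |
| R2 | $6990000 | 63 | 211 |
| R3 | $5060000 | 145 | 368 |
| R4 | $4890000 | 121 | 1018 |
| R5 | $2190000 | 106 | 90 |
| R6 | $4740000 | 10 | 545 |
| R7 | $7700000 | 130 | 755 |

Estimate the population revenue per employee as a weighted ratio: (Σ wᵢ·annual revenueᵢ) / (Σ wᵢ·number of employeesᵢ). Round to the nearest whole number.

45007

Σ wᵢ·y = 1980000×601 + 6990000×211 + 5060000×368 + 4890000×1018 + 2190000×90 + 4740000×545 + 7700000×755
  = 18098870000
Σ wᵢ·x = 165×601 + 63×211 + 145×368 + 121×1018 + 106×90 + 10×545 + 130×755
  = 99165 + 13293 + 53360 + 123178 + 9540 + 5450 + 98150 = 402136
Ratio = 18098870000 / 402136 = 45006.838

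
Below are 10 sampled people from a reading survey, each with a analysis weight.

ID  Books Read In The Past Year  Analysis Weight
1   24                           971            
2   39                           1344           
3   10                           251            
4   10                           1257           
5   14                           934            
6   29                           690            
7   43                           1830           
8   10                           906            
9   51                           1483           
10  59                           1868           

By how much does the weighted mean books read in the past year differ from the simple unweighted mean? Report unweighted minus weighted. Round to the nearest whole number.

Unweighted sum = 24 + 39 + 10 + 10 + 14 + 29 + 43 + 10 + 51 + 59 = 289
Unweighted mean = 289 / 10 = 28.9
Weighted sum = 24×971 + 39×1344 + 10×251 + 10×1257 + 14×934 + 29×690 + 43×1830 + 10×906 + 51×1483 + 59×1868
  = 23304 + 52416 + 2510 + 12570 + 13076 + 20010 + 78690 + 9060 + 75633 + 110212 = 397481
Sum of weights = 971 + 1344 + 251 + 1257 + 934 + 690 + 1830 + 906 + 1483 + 1868 = 11534
Weighted mean = 397481 / 11534 = 34.461679
Difference (unweighted minus weighted) = -5.5616785

-6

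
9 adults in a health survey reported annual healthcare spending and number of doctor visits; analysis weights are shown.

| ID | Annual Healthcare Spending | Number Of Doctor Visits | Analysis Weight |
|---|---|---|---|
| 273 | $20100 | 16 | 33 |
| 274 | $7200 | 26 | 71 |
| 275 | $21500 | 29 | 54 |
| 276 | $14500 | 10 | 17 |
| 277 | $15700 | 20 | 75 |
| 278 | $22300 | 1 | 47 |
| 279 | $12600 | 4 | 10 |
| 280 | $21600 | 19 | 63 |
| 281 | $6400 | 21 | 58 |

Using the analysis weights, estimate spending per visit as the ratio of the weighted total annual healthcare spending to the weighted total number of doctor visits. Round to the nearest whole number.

822

Σ wᵢ·y = 20100×33 + 7200×71 + 21500×54 + 14500×17 + 15700×75 + 22300×47 + 12600×10 + 21600×63 + 6400×58
  = 663300 + 511200 + 1161000 + 246500 + 1177500 + 1048100 + 126000 + 1360800 + 371200 = 6665600
Σ wᵢ·x = 16×33 + 26×71 + 29×54 + 10×17 + 20×75 + 1×47 + 4×10 + 19×63 + 21×58
  = 528 + 1846 + 1566 + 170 + 1500 + 47 + 40 + 1197 + 1218 = 8112
Ratio = 6665600 / 8112 = 821.69625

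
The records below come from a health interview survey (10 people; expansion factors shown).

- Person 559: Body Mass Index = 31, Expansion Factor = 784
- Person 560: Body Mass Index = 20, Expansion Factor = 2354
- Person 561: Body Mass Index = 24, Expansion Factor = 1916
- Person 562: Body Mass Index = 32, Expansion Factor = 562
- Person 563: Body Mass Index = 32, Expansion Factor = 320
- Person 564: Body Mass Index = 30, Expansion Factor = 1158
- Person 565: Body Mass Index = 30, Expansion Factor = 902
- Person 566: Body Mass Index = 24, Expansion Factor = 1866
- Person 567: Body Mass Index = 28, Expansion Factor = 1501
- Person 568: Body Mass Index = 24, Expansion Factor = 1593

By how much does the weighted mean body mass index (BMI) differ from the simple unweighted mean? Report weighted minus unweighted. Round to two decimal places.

-1.84

Unweighted sum = 275
Unweighted mean = 275 / 10 = 27.5
Weighted sum = 332436
Sum of weights = 784 + 2354 + 1916 + 562 + 320 + 1158 + 902 + 1866 + 1501 + 1593 = 12956
Weighted mean = 332436 / 12956 = 25.658845
Difference (weighted minus unweighted) = -1.8411547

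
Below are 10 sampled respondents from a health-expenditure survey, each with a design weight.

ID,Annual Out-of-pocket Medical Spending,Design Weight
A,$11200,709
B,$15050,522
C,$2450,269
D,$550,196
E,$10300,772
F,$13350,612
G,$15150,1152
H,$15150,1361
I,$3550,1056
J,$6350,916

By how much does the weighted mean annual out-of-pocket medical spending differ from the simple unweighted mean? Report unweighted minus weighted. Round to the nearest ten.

-1310

Unweighted sum = 11200 + 15050 + 2450 + 550 + 10300 + 13350 + 15150 + 15150 + 3550 + 6350 = 93100
Unweighted mean = 93100 / 10 = 9310
Weighted sum = 11200×709 + 15050×522 + 2450×269 + 550×196 + 10300×772 + 13350×612 + 15150×1152 + 15150×1361 + 3550×1056 + 6350×916
  = 7940800 + 7856100 + 659050 + 107800 + 7951600 + 8170200 + 17452800 + 20619150 + 3748800 + 5816600 = 80322900
Sum of weights = 709 + 522 + 269 + 196 + 772 + 612 + 1152 + 1361 + 1056 + 916 = 7565
Weighted mean = 80322900 / 7565 = 10617.7
Difference (unweighted minus weighted) = -1307.6999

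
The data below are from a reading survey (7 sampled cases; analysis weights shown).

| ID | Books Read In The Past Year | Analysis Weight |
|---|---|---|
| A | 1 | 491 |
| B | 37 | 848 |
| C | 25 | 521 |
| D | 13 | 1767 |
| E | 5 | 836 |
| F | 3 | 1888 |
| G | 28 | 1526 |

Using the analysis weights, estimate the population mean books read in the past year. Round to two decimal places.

Weighted sum = 120435
Sum of weights = 491 + 848 + 521 + 1767 + 836 + 1888 + 1526 = 7877
Weighted mean = 120435 / 7877 = 15.28945

15.29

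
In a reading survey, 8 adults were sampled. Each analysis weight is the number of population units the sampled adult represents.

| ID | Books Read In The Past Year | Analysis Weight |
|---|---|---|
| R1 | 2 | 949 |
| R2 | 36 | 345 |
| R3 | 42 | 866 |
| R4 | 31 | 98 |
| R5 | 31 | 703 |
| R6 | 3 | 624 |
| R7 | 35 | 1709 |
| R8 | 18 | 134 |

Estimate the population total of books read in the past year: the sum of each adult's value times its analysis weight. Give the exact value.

139620

Weighted total = 139620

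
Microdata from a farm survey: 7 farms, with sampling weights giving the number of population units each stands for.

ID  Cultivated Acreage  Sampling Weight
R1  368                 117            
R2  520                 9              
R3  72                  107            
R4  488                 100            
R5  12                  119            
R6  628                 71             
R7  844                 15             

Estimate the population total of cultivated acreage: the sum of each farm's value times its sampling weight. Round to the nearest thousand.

Weighted total = 368×117 + 520×9 + 72×107 + 488×100 + 12×119 + 628×71 + 844×15
  = 43056 + 4680 + 7704 + 48800 + 1428 + 44588 + 12660 = 162916

163000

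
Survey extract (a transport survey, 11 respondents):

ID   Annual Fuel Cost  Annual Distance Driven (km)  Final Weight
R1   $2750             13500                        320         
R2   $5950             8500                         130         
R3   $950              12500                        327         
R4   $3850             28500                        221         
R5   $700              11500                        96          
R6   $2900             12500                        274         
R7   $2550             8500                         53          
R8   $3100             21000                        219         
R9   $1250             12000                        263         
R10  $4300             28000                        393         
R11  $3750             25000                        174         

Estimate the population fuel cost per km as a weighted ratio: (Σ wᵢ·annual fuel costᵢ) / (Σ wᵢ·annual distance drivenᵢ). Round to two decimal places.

Σ wᵢ·y = 7162000
Σ wᵢ·x = 13500×320 + 8500×130 + 12500×327 + 28500×221 + 11500×96 + 12500×274 + 8500×53 + 21000×219 + 12000×263 + 28000×393 + 25000×174
  = 43899500
Ratio = 7162000 / 43899500 = 0.16314537

0.16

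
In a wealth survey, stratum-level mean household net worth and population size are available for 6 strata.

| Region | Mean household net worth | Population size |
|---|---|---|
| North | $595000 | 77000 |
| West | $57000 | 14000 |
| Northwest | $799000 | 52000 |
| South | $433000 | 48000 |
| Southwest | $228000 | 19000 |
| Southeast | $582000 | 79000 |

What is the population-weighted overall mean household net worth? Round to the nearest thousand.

551000

Σ Nₕ·x̄ₕ = 595000×77000 + 57000×14000 + 799000×52000 + 433000×48000 + 228000×19000 + 582000×79000
  = 45815000000 + 798000000 + 41548000000 + 20784000000 + 4332000000 + 45978000000 = 159255000000
Σ Nₕ = 77000 + 14000 + 52000 + 48000 + 19000 + 79000 = 289000
Overall mean = 159255000000 / 289000 = 551055.36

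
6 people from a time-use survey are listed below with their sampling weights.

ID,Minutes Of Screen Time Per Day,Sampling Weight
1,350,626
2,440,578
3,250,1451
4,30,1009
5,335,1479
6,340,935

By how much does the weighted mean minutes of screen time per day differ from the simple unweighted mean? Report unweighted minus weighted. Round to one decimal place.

Unweighted sum = 350 + 440 + 250 + 30 + 335 + 340 = 1745
Unweighted mean = 1745 / 6 = 290.83333
Weighted sum = 1679805
Sum of weights = 626 + 578 + 1451 + 1009 + 1479 + 935 = 6078
Weighted mean = 1679805 / 6078 = 276.37463
Difference (unweighted minus weighted) = 14.458704

14.5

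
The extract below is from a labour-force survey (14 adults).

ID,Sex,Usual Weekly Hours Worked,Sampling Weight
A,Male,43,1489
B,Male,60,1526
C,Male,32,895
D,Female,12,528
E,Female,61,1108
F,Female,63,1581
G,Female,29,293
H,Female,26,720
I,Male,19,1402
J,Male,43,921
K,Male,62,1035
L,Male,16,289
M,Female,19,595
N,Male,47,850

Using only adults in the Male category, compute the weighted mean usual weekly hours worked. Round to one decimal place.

Male rows: A, B, C, I, J, K, L, N
Weighted sum = 43×1489 + 60×1526 + 32×895 + 19×1402 + 43×921 + 62×1035 + 16×289 + 47×850
  = 64027 + 91560 + 28640 + 26638 + 39603 + 64170 + 4624 + 39950 = 359212
Sum of weights = 1489 + 1526 + 895 + 1402 + 921 + 1035 + 289 + 850 = 8407
Weighted mean = 359212 / 8407 = 42.727727

42.7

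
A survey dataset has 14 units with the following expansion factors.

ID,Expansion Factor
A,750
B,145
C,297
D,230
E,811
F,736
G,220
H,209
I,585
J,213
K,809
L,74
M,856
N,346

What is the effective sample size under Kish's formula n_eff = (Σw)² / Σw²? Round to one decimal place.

Σ wᵢ = 6281
Σ wᵢ² = 3916135
n_eff = 6281² / 3916135 = 39450961 / 3916135 = 10.073953

10.1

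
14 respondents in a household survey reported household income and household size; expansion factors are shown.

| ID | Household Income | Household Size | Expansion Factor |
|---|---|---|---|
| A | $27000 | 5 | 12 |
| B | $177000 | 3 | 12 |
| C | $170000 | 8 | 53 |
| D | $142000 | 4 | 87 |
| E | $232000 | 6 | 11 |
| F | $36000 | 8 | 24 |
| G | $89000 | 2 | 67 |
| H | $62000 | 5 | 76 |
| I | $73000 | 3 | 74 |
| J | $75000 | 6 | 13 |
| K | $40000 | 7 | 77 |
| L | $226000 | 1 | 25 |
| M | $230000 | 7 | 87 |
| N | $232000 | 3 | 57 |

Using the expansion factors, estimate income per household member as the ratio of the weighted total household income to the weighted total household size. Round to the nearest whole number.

Σ wᵢ·y = 86244000
Σ wᵢ·x = 3284
Ratio = 86244000 / 3284 = 26261.876

26262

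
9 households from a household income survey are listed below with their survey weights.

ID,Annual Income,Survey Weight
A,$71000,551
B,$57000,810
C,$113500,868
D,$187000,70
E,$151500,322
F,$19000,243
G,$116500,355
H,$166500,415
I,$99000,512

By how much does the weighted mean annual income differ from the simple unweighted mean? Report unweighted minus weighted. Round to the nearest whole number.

9762

Unweighted sum = 71000 + 57000 + 113500 + 187000 + 151500 + 19000 + 116500 + 166500 + 99000 = 981000
Unweighted mean = 981000 / 9 = 109000
Weighted sum = 71000×551 + 57000×810 + 113500×868 + 187000×70 + 151500×322 + 19000×243 + 116500×355 + 166500×415 + 99000×512
  = 39121000 + 46170000 + 98518000 + 13090000 + 48783000 + 4617000 + 41357500 + 69097500 + 50688000 = 411442000
Sum of weights = 551 + 810 + 868 + 70 + 322 + 243 + 355 + 415 + 512 = 4146
Weighted mean = 411442000 / 4146 = 99238.302
Difference (unweighted minus weighted) = 9761.698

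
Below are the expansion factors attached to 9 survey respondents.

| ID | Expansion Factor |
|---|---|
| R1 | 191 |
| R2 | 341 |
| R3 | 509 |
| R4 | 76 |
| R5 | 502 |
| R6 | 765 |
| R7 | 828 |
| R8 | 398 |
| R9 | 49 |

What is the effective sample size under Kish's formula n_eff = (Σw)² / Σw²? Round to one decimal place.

6.4

Σ wᵢ = 191 + 341 + 509 + 76 + 502 + 765 + 828 + 398 + 49 = 3659
Σ wᵢ² = 36481 + 116281 + 259081 + 5776 + 252004 + 585225 + 685584 + 158404 + 2401 = 2101237
n_eff = 3659² / 2101237 = 13388281 / 2101237 = 6.3716187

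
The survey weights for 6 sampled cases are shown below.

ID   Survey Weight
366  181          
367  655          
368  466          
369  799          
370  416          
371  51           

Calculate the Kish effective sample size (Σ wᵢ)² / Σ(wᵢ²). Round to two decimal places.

4.42

Σ wᵢ = 181 + 655 + 466 + 799 + 416 + 51 = 2568
Σ wᵢ² = 32761 + 429025 + 217156 + 638401 + 173056 + 2601 = 1493000
n_eff = 2568² / 1493000 = 6594624 / 1493000 = 4.4170288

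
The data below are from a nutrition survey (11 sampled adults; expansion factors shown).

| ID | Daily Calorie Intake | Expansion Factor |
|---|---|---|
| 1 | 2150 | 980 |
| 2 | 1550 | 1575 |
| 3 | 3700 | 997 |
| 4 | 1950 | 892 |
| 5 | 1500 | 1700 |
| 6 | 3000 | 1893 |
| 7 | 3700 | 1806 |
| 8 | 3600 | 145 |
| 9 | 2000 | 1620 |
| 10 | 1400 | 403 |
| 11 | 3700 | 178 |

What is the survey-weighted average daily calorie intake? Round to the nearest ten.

2450

Weighted sum = 2150×980 + 1550×1575 + 3700×997 + 1950×892 + 1500×1700 + 3000×1893 + 3700×1806 + 3600×145 + 2000×1620 + 1400×403 + 3700×178
  = 29872550
Sum of weights = 980 + 1575 + 997 + 892 + 1700 + 1893 + 1806 + 145 + 1620 + 403 + 178 = 12189
Weighted mean = 29872550 / 12189 = 2450.7794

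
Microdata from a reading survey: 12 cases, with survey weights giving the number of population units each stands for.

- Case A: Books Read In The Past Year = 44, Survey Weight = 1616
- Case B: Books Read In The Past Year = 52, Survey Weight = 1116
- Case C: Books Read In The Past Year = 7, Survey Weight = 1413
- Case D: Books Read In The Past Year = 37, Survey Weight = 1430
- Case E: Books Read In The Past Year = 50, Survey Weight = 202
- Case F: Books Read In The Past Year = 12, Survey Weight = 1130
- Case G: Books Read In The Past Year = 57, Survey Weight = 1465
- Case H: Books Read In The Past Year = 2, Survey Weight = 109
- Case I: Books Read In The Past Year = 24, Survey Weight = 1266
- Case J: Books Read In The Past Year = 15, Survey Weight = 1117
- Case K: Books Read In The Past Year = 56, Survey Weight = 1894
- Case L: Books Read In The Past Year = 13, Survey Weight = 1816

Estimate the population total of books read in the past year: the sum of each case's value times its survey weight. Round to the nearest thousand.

Weighted total = 44×1616 + 52×1116 + 7×1413 + 37×1430 + 50×202 + 12×1130 + 57×1465 + 2×109 + 24×1266 + 15×1117 + 56×1894 + 13×1816
  = 71104 + 58032 + 9891 + 52910 + 10100 + 13560 + 83505 + 218 + 30384 + 16755 + 106064 + 23608 = 476131

476000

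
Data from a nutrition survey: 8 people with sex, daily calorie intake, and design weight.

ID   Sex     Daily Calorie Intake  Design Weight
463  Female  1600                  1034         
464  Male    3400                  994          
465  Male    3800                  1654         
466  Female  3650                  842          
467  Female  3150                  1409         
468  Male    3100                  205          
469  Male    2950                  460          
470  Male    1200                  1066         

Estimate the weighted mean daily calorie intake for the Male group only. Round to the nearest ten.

2950

Male rows: 464, 465, 468, 469, 470
Weighted sum = 3400×994 + 3800×1654 + 3100×205 + 2950×460 + 1200×1066
  = 12936500
Sum of weights = 994 + 1654 + 205 + 460 + 1066 = 4379
Weighted mean = 12936500 / 4379 = 2954.2133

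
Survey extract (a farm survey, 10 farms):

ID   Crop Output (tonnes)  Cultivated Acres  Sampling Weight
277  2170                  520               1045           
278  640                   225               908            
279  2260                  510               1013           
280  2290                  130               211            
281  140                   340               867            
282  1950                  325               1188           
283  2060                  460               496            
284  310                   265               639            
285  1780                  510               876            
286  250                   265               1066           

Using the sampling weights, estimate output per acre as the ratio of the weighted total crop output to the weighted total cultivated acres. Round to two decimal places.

3.58

Σ wᵢ·y = 2170×1045 + 640×908 + 2260×1013 + 2290×211 + 140×867 + 1950×1188 + 2060×496 + 310×639 + 1780×876 + 250×1066
  = 2267650 + 581120 + 2289380 + 483190 + 121380 + 2316600 + 1021760 + 198090 + 1559280 + 266500 = 11104950
Σ wᵢ·x = 520×1045 + 225×908 + 510×1013 + 130×211 + 340×867 + 325×1188 + 460×496 + 265×639 + 510×876 + 265×1066
  = 3099385
Ratio = 11104950 / 3099385 = 3.5829527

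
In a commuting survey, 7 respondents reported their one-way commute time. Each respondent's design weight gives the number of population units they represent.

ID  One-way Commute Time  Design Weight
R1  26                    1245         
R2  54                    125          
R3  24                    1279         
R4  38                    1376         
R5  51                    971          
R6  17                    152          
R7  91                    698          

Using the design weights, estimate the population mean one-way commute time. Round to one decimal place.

Weighted sum = 26×1245 + 54×125 + 24×1279 + 38×1376 + 51×971 + 17×152 + 91×698
  = 237727
Sum of weights = 5846
Weighted mean = 237727 / 5846 = 40.664899

40.7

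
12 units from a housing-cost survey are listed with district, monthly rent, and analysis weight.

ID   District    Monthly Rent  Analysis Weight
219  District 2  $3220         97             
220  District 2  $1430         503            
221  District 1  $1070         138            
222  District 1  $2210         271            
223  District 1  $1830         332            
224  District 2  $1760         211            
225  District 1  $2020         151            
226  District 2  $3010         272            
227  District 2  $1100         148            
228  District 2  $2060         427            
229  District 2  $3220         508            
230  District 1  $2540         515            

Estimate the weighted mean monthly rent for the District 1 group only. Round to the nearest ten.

District 1 rows: 221, 222, 223, 225, 230
Weighted sum = 1070×138 + 2210×271 + 1830×332 + 2020×151 + 2540×515
  = 2967250
Sum of weights = 138 + 271 + 332 + 151 + 515 = 1407
Weighted mean = 2967250 / 1407 = 2108.9197

2110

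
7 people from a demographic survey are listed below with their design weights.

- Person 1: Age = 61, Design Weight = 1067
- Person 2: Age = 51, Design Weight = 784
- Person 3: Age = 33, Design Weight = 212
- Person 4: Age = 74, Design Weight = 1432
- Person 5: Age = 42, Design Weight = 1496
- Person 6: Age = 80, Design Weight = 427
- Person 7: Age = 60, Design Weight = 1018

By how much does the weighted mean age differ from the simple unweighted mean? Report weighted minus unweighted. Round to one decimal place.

1.2

Unweighted sum = 61 + 51 + 33 + 74 + 42 + 80 + 60 = 401
Unweighted mean = 401 / 7 = 57.285714
Weighted sum = 61×1067 + 51×784 + 33×212 + 74×1432 + 42×1496 + 80×427 + 60×1018
  = 65087 + 39984 + 6996 + 105968 + 62832 + 34160 + 61080 = 376107
Sum of weights = 1067 + 784 + 212 + 1432 + 1496 + 427 + 1018 = 6436
Weighted mean = 376107 / 6436 = 58.438005
Difference (weighted minus unweighted) = 1.1522907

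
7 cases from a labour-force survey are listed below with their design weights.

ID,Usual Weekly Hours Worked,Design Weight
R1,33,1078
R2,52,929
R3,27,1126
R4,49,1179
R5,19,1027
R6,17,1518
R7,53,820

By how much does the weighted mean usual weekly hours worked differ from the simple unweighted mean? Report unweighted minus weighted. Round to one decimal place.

1.7

Unweighted sum = 33 + 52 + 27 + 49 + 19 + 17 + 53 = 250
Unweighted mean = 250 / 7 = 35.714286
Weighted sum = 33×1078 + 52×929 + 27×1126 + 49×1179 + 19×1027 + 17×1518 + 53×820
  = 35574 + 48308 + 30402 + 57771 + 19513 + 25806 + 43460 = 260834
Sum of weights = 1078 + 929 + 1126 + 1179 + 1027 + 1518 + 820 = 7677
Weighted mean = 260834 / 7677 = 33.976032
Difference (unweighted minus weighted) = 1.7382534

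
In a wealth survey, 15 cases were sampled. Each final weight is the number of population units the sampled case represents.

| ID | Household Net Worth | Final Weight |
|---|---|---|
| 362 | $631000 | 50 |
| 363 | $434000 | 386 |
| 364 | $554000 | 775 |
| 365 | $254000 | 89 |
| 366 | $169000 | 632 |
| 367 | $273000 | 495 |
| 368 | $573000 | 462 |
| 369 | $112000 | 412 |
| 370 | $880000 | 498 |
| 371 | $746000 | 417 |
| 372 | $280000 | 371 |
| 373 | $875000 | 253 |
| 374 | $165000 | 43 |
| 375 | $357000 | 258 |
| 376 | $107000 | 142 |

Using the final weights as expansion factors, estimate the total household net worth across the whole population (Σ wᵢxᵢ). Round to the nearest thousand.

Weighted total = 2392815000

2392815000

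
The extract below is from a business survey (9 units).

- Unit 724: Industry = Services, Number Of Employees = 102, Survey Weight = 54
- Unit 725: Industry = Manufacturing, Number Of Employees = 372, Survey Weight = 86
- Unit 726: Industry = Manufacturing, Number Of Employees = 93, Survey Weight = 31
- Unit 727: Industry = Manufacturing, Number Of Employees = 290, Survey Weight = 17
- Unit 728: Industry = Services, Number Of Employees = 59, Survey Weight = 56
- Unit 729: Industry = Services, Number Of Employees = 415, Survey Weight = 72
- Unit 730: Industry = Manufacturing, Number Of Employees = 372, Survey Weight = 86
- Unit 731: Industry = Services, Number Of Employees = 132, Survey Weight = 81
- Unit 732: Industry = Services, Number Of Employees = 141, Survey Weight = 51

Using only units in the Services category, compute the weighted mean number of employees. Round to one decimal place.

180.2

Services rows: 724, 728, 729, 731, 732
Weighted sum = 56575
Sum of weights = 54 + 56 + 72 + 81 + 51 = 314
Weighted mean = 56575 / 314 = 180.17516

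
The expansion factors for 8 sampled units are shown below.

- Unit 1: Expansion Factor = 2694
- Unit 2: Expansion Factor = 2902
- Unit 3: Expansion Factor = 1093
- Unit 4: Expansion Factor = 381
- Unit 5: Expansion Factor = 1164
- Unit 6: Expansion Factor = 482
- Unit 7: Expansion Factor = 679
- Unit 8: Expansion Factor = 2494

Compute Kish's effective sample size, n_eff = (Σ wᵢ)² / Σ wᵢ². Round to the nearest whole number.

6

Σ wᵢ = 2694 + 2902 + 1093 + 381 + 1164 + 482 + 679 + 2494 = 11889
Σ wᵢ² = 7257636 + 8421604 + 1194649 + 145161 + 1354896 + 232324 + 461041 + 6220036 = 25287347
n_eff = 11889² / 25287347 = 141348321 / 25287347 = 5.5896857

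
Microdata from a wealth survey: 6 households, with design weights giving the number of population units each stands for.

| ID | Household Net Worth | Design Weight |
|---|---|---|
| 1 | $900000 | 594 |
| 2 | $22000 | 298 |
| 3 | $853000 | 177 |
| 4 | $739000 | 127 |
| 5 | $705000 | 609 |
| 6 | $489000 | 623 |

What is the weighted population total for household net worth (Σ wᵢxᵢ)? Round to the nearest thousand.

Weighted total = 900000×594 + 22000×298 + 853000×177 + 739000×127 + 705000×609 + 489000×623
  = 534600000 + 6556000 + 150981000 + 93853000 + 429345000 + 304647000 = 1519982000

1519982000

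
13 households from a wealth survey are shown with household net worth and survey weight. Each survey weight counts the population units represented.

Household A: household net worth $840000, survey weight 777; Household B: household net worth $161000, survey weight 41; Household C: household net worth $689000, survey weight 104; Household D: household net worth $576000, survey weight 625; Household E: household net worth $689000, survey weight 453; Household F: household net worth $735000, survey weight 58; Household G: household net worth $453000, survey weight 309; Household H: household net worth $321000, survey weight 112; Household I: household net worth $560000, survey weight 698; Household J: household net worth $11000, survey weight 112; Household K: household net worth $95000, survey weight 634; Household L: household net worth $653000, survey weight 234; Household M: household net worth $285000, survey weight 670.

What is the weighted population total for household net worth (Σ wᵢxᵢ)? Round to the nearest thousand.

Weighted total = 2417707000

2417707000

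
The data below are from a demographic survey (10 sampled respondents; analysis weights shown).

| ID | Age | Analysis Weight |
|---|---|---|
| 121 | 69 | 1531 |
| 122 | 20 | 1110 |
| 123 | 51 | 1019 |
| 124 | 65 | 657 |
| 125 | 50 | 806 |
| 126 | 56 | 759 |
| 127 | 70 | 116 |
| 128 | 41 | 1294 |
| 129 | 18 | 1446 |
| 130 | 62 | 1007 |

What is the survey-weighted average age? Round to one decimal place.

46.7

Weighted sum = 69×1531 + 20×1110 + 51×1019 + 65×657 + 50×806 + 56×759 + 70×116 + 41×1294 + 18×1446 + 62×1007
  = 105639 + 22200 + 51969 + 42705 + 40300 + 42504 + 8120 + 53054 + 26028 + 62434 = 454953
Sum of weights = 9745
Weighted mean = 454953 / 9745 = 46.685788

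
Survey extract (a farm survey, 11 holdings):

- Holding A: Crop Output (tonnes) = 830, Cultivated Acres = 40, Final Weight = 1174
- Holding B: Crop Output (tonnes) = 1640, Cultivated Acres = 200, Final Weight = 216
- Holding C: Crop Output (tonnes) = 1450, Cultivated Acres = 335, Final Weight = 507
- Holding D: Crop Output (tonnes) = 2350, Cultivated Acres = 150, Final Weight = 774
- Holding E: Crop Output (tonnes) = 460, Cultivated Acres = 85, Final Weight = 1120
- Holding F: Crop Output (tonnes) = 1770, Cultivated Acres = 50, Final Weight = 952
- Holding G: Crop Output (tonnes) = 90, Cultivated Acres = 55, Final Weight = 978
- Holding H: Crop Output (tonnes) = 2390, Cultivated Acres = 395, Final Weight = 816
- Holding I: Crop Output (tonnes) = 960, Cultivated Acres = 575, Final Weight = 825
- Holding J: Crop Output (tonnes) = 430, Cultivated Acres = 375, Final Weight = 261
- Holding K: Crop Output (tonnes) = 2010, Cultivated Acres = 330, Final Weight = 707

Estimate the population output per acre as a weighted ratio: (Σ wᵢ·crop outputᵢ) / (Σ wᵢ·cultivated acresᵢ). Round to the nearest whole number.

Σ wᵢ·y = 830×1174 + 1640×216 + 1450×507 + 2350×774 + 460×1120 + 1770×952 + 90×978 + 2390×816 + 960×825 + 430×261 + 2010×707
  = 974420 + 354240 + 735150 + 1818900 + 515200 + 1685040 + 88020 + 1950240 + 792000 + 112230 + 1421070 = 10446510
Σ wᵢ·x = 40×1174 + 200×216 + 335×507 + 150×774 + 85×1120 + 50×952 + 55×978 + 395×816 + 575×825 + 375×261 + 330×707
  = 1700575
Ratio = 10446510 / 1700575 = 6.1429281

6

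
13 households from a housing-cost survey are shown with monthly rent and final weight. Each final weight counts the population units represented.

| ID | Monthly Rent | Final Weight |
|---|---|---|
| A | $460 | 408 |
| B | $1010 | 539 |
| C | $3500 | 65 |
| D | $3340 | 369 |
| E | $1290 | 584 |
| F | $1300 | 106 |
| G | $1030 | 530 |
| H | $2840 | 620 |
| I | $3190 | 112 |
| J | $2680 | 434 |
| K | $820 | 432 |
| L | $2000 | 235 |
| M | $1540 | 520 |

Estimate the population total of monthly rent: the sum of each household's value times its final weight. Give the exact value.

8535330

Weighted total = 8535330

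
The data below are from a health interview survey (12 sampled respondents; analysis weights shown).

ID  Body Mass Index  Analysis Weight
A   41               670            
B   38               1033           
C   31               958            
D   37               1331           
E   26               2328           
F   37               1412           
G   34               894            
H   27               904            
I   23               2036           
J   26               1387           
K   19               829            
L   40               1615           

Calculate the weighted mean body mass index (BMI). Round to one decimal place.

Weighted sum = 41×670 + 38×1033 + 31×958 + 37×1331 + 26×2328 + 37×1412 + 34×894 + 27×904 + 23×2036 + 26×1387 + 19×829 + 40×1615
  = 27470 + 39254 + 29698 + 49247 + 60528 + 52244 + 30396 + 24408 + 46828 + 36062 + 15751 + 64600 = 476486
Sum of weights = 670 + 1033 + 958 + 1331 + 2328 + 1412 + 894 + 904 + 2036 + 1387 + 829 + 1615 = 15397
Weighted mean = 476486 / 15397 = 30.946678

30.9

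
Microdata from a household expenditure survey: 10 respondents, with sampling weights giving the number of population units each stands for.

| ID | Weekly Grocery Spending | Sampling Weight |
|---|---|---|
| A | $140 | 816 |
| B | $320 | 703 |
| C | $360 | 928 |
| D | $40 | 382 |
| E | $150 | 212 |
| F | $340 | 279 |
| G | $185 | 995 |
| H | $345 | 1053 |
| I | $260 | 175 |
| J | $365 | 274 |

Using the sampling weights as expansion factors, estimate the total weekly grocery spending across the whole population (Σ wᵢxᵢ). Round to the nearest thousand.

1508000

Weighted total = 140×816 + 320×703 + 360×928 + 40×382 + 150×212 + 340×279 + 185×995 + 345×1053 + 260×175 + 365×274
  = 114240 + 224960 + 334080 + 15280 + 31800 + 94860 + 184075 + 363285 + 45500 + 100010 = 1508090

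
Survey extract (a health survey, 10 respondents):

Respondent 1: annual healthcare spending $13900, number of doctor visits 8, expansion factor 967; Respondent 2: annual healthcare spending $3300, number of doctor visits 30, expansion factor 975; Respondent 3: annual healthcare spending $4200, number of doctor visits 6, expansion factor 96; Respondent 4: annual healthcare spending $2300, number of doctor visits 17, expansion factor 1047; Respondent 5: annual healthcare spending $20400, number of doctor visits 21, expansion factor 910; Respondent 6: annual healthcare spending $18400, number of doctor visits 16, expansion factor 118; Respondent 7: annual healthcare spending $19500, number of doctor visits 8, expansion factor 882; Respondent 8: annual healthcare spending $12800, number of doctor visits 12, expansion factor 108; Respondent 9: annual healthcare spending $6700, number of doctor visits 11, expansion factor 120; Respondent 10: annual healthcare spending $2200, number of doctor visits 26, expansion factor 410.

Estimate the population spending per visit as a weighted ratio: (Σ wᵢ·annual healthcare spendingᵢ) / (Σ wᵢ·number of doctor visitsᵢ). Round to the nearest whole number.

Σ wᵢ·y = 13900×967 + 3300×975 + 4200×96 + 2300×1047 + 20400×910 + 18400×118 + 19500×882 + 12800×108 + 6700×120 + 2200×410
  = 60492700
Σ wᵢ·x = 8×967 + 30×975 + 6×96 + 17×1047 + 21×910 + 16×118 + 8×882 + 12×108 + 11×120 + 26×410
  = 96691
Ratio = 60492700 / 96691 = 625.62907

626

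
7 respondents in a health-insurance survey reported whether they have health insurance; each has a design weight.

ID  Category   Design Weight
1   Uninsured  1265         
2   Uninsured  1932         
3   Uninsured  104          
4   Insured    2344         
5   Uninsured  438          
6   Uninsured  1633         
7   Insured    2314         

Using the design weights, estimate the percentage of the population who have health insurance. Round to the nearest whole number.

Sum of weights for 'Insured' = 2344 + 2314 = 4658
Total weight = 1265 + 1932 + 104 + 2344 + 438 + 1633 + 2314 = 10030
Weighted proportion = 4658 / 10030 = 0.46440678 → 46.440678%

46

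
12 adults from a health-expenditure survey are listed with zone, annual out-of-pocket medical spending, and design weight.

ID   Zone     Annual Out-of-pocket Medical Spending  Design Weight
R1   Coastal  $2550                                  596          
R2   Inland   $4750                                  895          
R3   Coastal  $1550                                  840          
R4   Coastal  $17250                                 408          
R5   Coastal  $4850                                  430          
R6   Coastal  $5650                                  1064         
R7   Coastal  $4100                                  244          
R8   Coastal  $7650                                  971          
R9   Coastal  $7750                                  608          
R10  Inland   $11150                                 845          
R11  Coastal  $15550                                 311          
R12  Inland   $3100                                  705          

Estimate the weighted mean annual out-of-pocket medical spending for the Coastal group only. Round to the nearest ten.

Coastal rows: R1, R3, R4, R5, R6, R7, R8, R9, R11
Weighted sum = 2550×596 + 1550×840 + 17250×408 + 4850×430 + 5650×1064 + 4100×244 + 7650×971 + 7750×608 + 15550×311
  = 1519800 + 1302000 + 7038000 + 2085500 + 6011600 + 1000400 + 7428150 + 4712000 + 4836050 = 35933500
Sum of weights = 596 + 840 + 408 + 430 + 1064 + 244 + 971 + 608 + 311 = 5472
Weighted mean = 35933500 / 5472 = 6566.7946

6570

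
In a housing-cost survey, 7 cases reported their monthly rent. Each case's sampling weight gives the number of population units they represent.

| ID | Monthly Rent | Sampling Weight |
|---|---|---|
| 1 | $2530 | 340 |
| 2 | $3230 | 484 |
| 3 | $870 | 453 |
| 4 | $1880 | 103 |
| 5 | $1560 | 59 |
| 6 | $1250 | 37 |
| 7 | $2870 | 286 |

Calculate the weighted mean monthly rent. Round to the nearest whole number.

2253

Weighted sum = 2530×340 + 3230×484 + 870×453 + 1880×103 + 1560×59 + 1250×37 + 2870×286
  = 860200 + 1563320 + 394110 + 193640 + 92040 + 46250 + 820820 = 3970380
Sum of weights = 340 + 484 + 453 + 103 + 59 + 37 + 286 = 1762
Weighted mean = 3970380 / 1762 = 2253.3371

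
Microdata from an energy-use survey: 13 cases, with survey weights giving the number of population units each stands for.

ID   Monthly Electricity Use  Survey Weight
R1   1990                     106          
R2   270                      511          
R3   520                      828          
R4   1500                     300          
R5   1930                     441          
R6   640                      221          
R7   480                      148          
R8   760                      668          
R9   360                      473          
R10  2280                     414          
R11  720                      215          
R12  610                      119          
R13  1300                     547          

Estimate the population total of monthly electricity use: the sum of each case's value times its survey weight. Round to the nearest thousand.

4853000

Weighted total = 4853450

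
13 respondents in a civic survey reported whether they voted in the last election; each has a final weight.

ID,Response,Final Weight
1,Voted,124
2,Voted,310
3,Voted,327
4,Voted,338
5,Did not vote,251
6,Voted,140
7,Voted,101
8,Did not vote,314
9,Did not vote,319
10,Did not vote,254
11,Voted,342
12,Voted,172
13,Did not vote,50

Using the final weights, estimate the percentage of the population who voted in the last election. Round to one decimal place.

60.9

Sum of weights for 'Voted' = 124 + 310 + 327 + 338 + 140 + 101 + 342 + 172 = 1854
Total weight = 3042
Weighted proportion = 1854 / 3042 = 0.60946746 → 60.946746%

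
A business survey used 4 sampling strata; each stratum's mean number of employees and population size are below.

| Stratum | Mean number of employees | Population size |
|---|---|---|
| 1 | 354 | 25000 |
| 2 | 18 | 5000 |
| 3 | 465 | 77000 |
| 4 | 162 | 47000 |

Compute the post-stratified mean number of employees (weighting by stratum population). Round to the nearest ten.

340

Σ Nₕ·x̄ₕ = 354×25000 + 18×5000 + 465×77000 + 162×47000
  = 8850000 + 90000 + 35805000 + 7614000 = 52359000
Σ Nₕ = 25000 + 5000 + 77000 + 47000 = 154000
Overall mean = 52359000 / 154000 = 339.99351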